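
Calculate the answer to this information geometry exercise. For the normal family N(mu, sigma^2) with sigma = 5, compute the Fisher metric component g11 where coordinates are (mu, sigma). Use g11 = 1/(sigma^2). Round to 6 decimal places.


For the 2-parameter normal family, the Fisher metric has:
  g11 = 1/sigma^2, g22 = 2/sigma^2.
sigma = 5, sigma^2 = 25.
g11 = 0.040000

0.040000


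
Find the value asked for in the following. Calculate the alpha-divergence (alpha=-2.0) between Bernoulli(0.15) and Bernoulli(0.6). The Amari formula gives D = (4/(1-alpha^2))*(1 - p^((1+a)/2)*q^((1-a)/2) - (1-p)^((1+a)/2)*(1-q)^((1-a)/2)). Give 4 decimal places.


Amari alpha-divergence:
D = (4/(1-alpha^2))*(1 - p^((1+a)/2)*q^((1-a)/2) - (1-p)^((1+a)/2)*(1-q)^((1-a)/2)).
alpha = -2.0, p = 0.15, q = 0.6.
e1 = (1+alpha)/2 = -0.5, e2 = (1-alpha)/2 = 1.5.
t1 = p^e1 * q^e2 = 0.15^-0.5 * 0.6^1.5 = 1.2.
t2 = (1-p)^e1 * (1-q)^e2 = 0.85^-0.5 * 0.4^1.5 = 0.274398.
4/(1-alpha^2) = -1.333333.
D = -1.333333*(1 - 1.2 - 0.274398) = 0.6325

0.6325


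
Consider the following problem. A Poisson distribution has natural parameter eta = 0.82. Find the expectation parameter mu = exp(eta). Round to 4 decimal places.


Expectation parameter for Poisson exponential family:
mu = exp(eta).
eta = 0.82.
mu = exp(0.82) = 2.2705

2.2705


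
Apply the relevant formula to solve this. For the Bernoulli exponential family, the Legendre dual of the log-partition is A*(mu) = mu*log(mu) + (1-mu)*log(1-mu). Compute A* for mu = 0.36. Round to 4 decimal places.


Legendre transform for Bernoulli:
A*(mu) = mu*log(mu) + (1-mu)*log(1-mu).
mu = 0.36, 1-mu = 0.64.
mu*log(mu) = 0.36*log(0.36) = -0.367794.
(1-mu)*log(1-mu) = 0.64*log(0.64) = -0.285624.
A* = -0.367794 + -0.285624 = -0.6534

-0.6534


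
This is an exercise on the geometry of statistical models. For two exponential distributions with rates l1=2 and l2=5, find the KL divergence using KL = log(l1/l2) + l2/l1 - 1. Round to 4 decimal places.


KL divergence for exponential family:
KL = log(l1/l2) + l2/l1 - 1.
log(2/5) = -0.916291.
5/2 = 2.5.
KL = -0.916291 + 2.5 - 1 = 0.5837

0.5837


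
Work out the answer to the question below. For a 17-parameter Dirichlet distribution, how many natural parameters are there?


Exponential family dimension calculation:
Dirichlet with 17 components has 17 natural parameters.

17


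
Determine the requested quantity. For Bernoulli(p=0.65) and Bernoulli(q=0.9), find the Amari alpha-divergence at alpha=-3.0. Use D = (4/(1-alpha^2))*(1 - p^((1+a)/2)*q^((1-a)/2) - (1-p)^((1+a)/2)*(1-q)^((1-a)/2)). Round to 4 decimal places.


Amari alpha-divergence:
D = (4/(1-alpha^2))*(1 - p^((1+a)/2)*q^((1-a)/2) - (1-p)^((1+a)/2)*(1-q)^((1-a)/2)).
alpha = -3.0, p = 0.65, q = 0.9.
e1 = (1+alpha)/2 = -1.0, e2 = (1-alpha)/2 = 2.0.
t1 = p^e1 * q^e2 = 0.65^-1.0 * 0.9^2.0 = 1.246154.
t2 = (1-p)^e1 * (1-q)^e2 = 0.35^-1.0 * 0.1^2.0 = 0.028571.
4/(1-alpha^2) = -0.5.
D = -0.5*(1 - 1.246154 - 0.028571) = 0.1374

0.1374


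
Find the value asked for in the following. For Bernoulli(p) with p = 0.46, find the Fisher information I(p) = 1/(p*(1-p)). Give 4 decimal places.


For Bernoulli(p), Fisher information is I(p) = 1/(p*(1-p)).
p = 0.46, 1-p = 0.54.
p*(1-p) = 0.2484.
I(p) = 1/0.2484 = 4.0258

4.0258


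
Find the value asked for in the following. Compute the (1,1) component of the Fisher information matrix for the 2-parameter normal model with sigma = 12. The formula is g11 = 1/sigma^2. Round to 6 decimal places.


For the 2-parameter normal family, the Fisher metric has:
  g11 = 1/sigma^2, g22 = 2/sigma^2.
sigma = 12, sigma^2 = 144.
g11 = 0.006944

0.006944


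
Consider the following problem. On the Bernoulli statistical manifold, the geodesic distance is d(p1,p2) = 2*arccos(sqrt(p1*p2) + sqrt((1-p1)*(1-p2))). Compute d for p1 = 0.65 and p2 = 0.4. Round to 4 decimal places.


Geodesic distance on Bernoulli manifold:
d(p1,p2) = 2*arccos(sqrt(p1*p2) + sqrt((1-p1)*(1-p2))).
sqrt(p1*p2) = sqrt(0.65*0.4) = 0.509902.
sqrt((1-p1)*(1-p2)) = sqrt(0.35*0.6) = 0.458258.
arg = 0.509902 + 0.458258 = 0.96816.
d = 2*arccos(0.96816) = 0.5061

0.5061


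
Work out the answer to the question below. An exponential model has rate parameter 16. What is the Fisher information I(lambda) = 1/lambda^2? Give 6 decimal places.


Fisher information for exponential: I(lambda) = 1/lambda^2.
lambda = 16, lambda^2 = 256.
I = 1/256 = 0.003906

0.003906


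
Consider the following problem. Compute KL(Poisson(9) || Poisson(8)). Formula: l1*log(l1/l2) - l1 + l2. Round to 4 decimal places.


KL divergence for Poisson:
KL = l1*log(l1/l2) - l1 + l2.
l1 = 9, l2 = 8.
log(9/8) = 0.117783.
l1*log(l1/l2) = 9 * 0.117783 = 1.060047.
KL = 1.060047 - 9 + 8 = 0.0600

0.0600


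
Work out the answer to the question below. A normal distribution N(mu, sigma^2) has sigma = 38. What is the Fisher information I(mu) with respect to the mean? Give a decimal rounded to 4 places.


The Fisher information for the mean of a normal distribution is I(mu) = 1/sigma^2.
sigma = 38, so sigma^2 = 1444.
I(mu) = 1/1444 = 0.0007

0.0007


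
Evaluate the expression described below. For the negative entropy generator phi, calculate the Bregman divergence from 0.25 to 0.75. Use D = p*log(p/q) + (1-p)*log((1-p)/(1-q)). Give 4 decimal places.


Bregman divergence with negative entropy generator:
D = p*log(p/q) + (1-p)*log((1-p)/(1-q)).
p = 0.25, q = 0.75.
p*log(p/q) = 0.25*log(0.25/0.75) = -0.274653.
(1-p)*log((1-p)/(1-q)) = 0.75*log(0.75/0.25) = 0.823959.
D = -0.274653 + 0.823959 = 0.5493

0.5493


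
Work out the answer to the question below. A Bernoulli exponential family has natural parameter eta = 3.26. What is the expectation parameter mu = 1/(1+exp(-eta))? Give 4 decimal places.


Dual coordinate (expectation parameter) for Bernoulli:
mu = 1/(1+exp(-eta)).
eta = 3.26.
exp(-eta) = exp(-3.26) = 0.038388.
mu = 1/(1+0.038388) = 0.9630

0.9630


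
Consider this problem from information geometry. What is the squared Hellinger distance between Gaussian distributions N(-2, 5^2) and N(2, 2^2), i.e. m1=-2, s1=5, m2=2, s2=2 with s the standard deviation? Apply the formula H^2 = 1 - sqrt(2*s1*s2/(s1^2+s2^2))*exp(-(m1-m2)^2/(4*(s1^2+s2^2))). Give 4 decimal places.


Squared Hellinger distance for Gaussians:
H^2 = 1 - sqrt(2*s1*s2/(s1^2+s2^2)) * exp(-(m1-m2)^2/(4*(s1^2+s2^2))).
s1^2 = 25, s2^2 = 4, s1^2+s2^2 = 29.
sqrt(2*5*2/(29)) = 0.830455.
(m1-m2)^2 = (-4)^2 = 16.
exp(-16/(4*29)) = exp(-0.137931) = 0.871159.
H^2 = 1 - 0.830455*0.871159 = 0.2765

0.2765


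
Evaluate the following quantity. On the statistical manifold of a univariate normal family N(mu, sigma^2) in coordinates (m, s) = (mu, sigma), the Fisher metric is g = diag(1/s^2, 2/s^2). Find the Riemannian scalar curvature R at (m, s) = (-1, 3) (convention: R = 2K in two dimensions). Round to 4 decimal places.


The metric has the form g = (A dm^2 + B ds^2)/s^2 with A = 1, B = 2.
Substitute u = sqrt(A/B)*m: g = B*(du^2 + ds^2)/s^2, i.e. B times the
Poincare upper half-plane metric, which has constant Gaussian curvature -1.
Scaling a 2D metric by a constant c divides the Gaussian curvature by c,
so K = -1/B = -1/(2) = -0.5000 everywhere (the point (m, s) = (-1, 3) is irrelevant:
the curvature is constant).
Scalar curvature in dimension 2: R = 2K = -2/(2) = -1.0000.

-1.0000


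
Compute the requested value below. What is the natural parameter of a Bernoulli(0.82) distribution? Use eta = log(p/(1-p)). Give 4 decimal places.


Natural parameter for Bernoulli: eta = log(p/(1-p)).
p = 0.82, 1-p = 0.18.
p/(1-p) = 4.555556.
eta = log(4.555556) = 1.5163

1.5163


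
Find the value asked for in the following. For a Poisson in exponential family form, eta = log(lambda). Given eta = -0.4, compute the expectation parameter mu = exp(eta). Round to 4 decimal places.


Expectation parameter for Poisson exponential family:
mu = exp(eta).
eta = -0.4.
mu = exp(-0.4) = 0.6703

0.6703


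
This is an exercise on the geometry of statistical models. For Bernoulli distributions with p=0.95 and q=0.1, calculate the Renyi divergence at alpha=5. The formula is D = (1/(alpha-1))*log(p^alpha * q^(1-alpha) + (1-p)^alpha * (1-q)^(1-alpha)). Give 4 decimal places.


Renyi divergence of order alpha between Bernoulli distributions:
D = (1/(alpha-1))*log(p^alpha * q^(1-alpha) + (1-p)^alpha * (1-q)^(1-alpha)).
alpha = 5, p = 0.95, q = 0.1.
p^alpha * q^(1-alpha) = 0.95^5 * 0.1^-4 = 7737.809375.
(1-p)^alpha * (1-q)^(1-alpha) = 0.05^5 * 0.9^-4 = 0.0.
sum = 7737.809375 + 0.0 = 7737.809375.
D = (1/4)*log(7737.809375) = 2.2385

2.2385


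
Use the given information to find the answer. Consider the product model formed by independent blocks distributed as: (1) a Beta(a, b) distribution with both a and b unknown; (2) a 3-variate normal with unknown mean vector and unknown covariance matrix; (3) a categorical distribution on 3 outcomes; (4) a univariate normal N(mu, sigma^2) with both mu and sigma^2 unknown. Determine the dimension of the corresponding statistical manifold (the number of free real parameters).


The dimension of a statistical manifold equals the number of free
(independent) real parameters of the model. For a product of independent
blocks the parameter counts add.
- Beta (a, b): 2.
- 3-variate normal: 3 (mean) + 3*4/2 = 6 (symmetric covariance) = 9.
- categorical on 3 outcomes (probabilities sum to 1): 3-1 = 2.
- normal (mu, sigma^2): 2.
Total = 2 + 9 + 2 + 2 = 15.
Dimension = 15

15


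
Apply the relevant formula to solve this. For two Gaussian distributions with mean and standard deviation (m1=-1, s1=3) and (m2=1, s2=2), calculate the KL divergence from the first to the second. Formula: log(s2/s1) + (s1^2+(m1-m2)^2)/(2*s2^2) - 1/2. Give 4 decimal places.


KL divergence between normal distributions:
KL = log(s2/s1) + (s1^2 + (m1-m2)^2)/(2*s2^2) - 1/2.
log(2/3) = -0.405465.
(3^2 + (-1-1)^2)/(2*2^2) = (9 + 4)/8 = 1.625.
KL = -0.405465 + 1.625 - 0.5 = 0.7195

0.7195


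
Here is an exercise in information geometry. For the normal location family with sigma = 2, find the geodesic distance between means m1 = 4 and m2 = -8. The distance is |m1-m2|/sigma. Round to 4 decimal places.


On the fixed-variance normal subfamily, geodesic distance = |m1-m2|/sigma.
|4 - -8| = 12.
sigma = 2.
d = 12/2 = 6.0000

6.0000


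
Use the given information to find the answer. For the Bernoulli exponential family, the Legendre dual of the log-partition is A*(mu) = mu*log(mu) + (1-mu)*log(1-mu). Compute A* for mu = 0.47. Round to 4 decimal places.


Legendre transform for Bernoulli:
A*(mu) = mu*log(mu) + (1-mu)*log(1-mu).
mu = 0.47, 1-mu = 0.53.
mu*log(mu) = 0.47*log(0.47) = -0.354861.
(1-mu)*log(1-mu) = 0.53*log(0.53) = -0.336485.
A* = -0.354861 + -0.336485 = -0.6913

-0.6913


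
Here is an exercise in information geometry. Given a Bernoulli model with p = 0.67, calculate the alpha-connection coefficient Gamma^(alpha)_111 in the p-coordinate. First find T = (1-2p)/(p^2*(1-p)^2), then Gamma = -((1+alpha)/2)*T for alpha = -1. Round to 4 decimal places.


Skewness (Amari-Chentsov) tensor: T = (1-2p)/(p^2*(1-p)^2).
p = 0.67, 1-2p = -0.34, p^2 = 0.4489, (1-p)^2 = 0.1089.
T = -0.34/(0.4489 * 0.1089) = -6.955069.
In the p-coordinate, Gamma^(alpha) = Gamma^(0) - (alpha/2)*T with Gamma^(0) = (1/2)*g'(p) = -T/2,
so Gamma^(alpha) = -((1+alpha)/2)*T.
alpha = -1, -(1+alpha)/2 = 0.0.
Gamma = 0.0 * -6.955069 = 0.0000

0.0000


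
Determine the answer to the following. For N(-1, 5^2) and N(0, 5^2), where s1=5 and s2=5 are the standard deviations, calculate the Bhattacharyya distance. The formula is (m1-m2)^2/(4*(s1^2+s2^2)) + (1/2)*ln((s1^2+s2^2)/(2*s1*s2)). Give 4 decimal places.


Bhattacharyya distance between two Gaussians:
DB = (m1-m2)^2/(4*(s1^2+s2^2)) + (1/2)*ln((s1^2+s2^2)/(2*s1*s2)).
(m1-m2)^2 = (-1)^2 = 1.
s1^2+s2^2 = 25 + 25 = 50.
term1 = 1/200 = 0.005.
term2 = 0.5*ln(50/50.0) = 0.0.
DB = 0.005 + 0.0 = 0.0050

0.0050


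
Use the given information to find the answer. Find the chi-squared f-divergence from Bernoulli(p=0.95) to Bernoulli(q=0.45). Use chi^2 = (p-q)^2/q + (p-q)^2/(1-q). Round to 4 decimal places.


Chi-squared divergence between Bernoulli distributions:
chi^2 = (p-q)^2/q + (p-q)^2/(1-q).
p = 0.95, q = 0.45, p-q = 0.5.
(p-q)^2 = 0.25.
term1 = 0.25/0.45 = 0.555556.
term2 = 0.25/0.55 = 0.454545.
chi^2 = 0.555556 + 0.454545 = 1.0101

1.0101


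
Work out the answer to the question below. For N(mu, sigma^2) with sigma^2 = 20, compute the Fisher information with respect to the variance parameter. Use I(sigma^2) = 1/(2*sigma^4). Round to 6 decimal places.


Fisher information for variance: I(sigma^2) = 1/(2*sigma^4).
sigma^2 = 20, so sigma^4 = 400.
I = 1/(2*400) = 1/800 = 0.001250

0.001250


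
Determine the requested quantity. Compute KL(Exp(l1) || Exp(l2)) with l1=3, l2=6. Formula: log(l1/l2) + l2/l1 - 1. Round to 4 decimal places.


KL divergence for exponential family:
KL = log(l1/l2) + l2/l1 - 1.
log(3/6) = -0.693147.
6/3 = 2.0.
KL = -0.693147 + 2.0 - 1 = 0.3069

0.3069


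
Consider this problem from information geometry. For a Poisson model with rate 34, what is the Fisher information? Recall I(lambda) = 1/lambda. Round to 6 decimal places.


Fisher information for Poisson: I(lambda) = 1/lambda.
lambda = 34.
I(lambda) = 1/34 = 0.029412

0.029412


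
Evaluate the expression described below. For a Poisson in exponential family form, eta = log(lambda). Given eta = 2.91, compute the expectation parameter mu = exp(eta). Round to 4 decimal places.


Expectation parameter for Poisson exponential family:
mu = exp(eta).
eta = 2.91.
mu = exp(2.91) = 18.3568

18.3568


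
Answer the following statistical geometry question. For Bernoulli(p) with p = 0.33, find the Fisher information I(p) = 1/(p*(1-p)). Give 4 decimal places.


For Bernoulli(p), Fisher information is I(p) = 1/(p*(1-p)).
p = 0.33, 1-p = 0.67.
p*(1-p) = 0.2211.
I(p) = 1/0.2211 = 4.5228

4.5228


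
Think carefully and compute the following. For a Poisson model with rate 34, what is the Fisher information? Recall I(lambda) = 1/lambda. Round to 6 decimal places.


Fisher information for Poisson: I(lambda) = 1/lambda.
lambda = 34.
I(lambda) = 1/34 = 0.029412

0.029412


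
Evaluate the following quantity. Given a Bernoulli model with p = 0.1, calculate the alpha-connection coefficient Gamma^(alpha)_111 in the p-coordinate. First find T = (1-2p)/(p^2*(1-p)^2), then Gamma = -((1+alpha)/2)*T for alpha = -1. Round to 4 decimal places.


Skewness (Amari-Chentsov) tensor: T = (1-2p)/(p^2*(1-p)^2).
p = 0.1, 1-2p = 0.8, p^2 = 0.01, (1-p)^2 = 0.81.
T = 0.8/(0.01 * 0.81) = 98.765432.
In the p-coordinate, Gamma^(alpha) = Gamma^(0) - (alpha/2)*T with Gamma^(0) = (1/2)*g'(p) = -T/2,
so Gamma^(alpha) = -((1+alpha)/2)*T.
alpha = -1, -(1+alpha)/2 = 0.0.
Gamma = 0.0 * 98.765432 = 0.0000

0.0000


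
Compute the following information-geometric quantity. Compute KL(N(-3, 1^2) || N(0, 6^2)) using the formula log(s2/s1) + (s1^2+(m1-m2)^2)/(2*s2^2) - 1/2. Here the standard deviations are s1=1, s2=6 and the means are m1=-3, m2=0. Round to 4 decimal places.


KL divergence between normal distributions:
KL = log(s2/s1) + (s1^2 + (m1-m2)^2)/(2*s2^2) - 1/2.
log(6/1) = 1.791759.
(1^2 + (-3-0)^2)/(2*6^2) = (1 + 9)/72 = 0.138889.
KL = 1.791759 + 0.138889 - 0.5 = 1.4306

1.4306


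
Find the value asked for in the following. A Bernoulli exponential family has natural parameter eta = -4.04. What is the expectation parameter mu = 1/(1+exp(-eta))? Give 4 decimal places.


Dual coordinate (expectation parameter) for Bernoulli:
mu = 1/(1+exp(-eta)).
eta = -4.04.
exp(-eta) = exp(4.04) = 56.826343.
mu = 1/(1+56.826343) = 0.0173

0.0173


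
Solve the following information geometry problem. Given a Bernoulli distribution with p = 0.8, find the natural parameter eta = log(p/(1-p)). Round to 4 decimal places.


Natural parameter for Bernoulli: eta = log(p/(1-p)).
p = 0.8, 1-p = 0.2.
p/(1-p) = 4.0.
eta = log(4.0) = 1.3863

1.3863


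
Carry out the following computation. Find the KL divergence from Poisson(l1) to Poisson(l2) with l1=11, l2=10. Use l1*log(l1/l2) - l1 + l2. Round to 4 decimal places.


KL divergence for Poisson:
KL = l1*log(l1/l2) - l1 + l2.
l1 = 11, l2 = 10.
log(11/10) = 0.09531.
l1*log(l1/l2) = 11 * 0.09531 = 1.048412.
KL = 1.048412 - 11 + 10 = 0.0484

0.0484


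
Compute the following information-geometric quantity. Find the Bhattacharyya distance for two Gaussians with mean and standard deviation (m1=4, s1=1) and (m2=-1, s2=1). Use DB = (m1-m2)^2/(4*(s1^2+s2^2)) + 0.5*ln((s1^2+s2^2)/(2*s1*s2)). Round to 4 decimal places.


Bhattacharyya distance between two Gaussians:
DB = (m1-m2)^2/(4*(s1^2+s2^2)) + (1/2)*ln((s1^2+s2^2)/(2*s1*s2)).
(m1-m2)^2 = (5)^2 = 25.
s1^2+s2^2 = 1 + 1 = 2.
term1 = 25/8 = 3.125.
term2 = 0.5*ln(2/2.0) = 0.0.
DB = 3.125 + 0.0 = 3.1250

3.1250


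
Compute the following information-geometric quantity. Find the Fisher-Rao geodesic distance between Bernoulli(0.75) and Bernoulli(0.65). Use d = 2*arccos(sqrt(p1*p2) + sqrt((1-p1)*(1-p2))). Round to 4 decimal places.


Geodesic distance on Bernoulli manifold:
d(p1,p2) = 2*arccos(sqrt(p1*p2) + sqrt((1-p1)*(1-p2))).
sqrt(p1*p2) = sqrt(0.75*0.65) = 0.698212.
sqrt((1-p1)*(1-p2)) = sqrt(0.25*0.35) = 0.295804.
arg = 0.698212 + 0.295804 = 0.994016.
d = 2*arccos(0.994016) = 0.2189

0.2189


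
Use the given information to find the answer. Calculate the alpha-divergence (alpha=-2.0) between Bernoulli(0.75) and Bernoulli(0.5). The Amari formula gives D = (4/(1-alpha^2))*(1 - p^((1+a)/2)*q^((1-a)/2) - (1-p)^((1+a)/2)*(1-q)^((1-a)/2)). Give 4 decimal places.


Amari alpha-divergence:
D = (4/(1-alpha^2))*(1 - p^((1+a)/2)*q^((1-a)/2) - (1-p)^((1+a)/2)*(1-q)^((1-a)/2)).
alpha = -2.0, p = 0.75, q = 0.5.
e1 = (1+alpha)/2 = -0.5, e2 = (1-alpha)/2 = 1.5.
t1 = p^e1 * q^e2 = 0.75^-0.5 * 0.5^1.5 = 0.408248.
t2 = (1-p)^e1 * (1-q)^e2 = 0.25^-0.5 * 0.5^1.5 = 0.707107.
4/(1-alpha^2) = -1.333333.
D = -1.333333*(1 - 0.408248 - 0.707107) = 0.1538

0.1538


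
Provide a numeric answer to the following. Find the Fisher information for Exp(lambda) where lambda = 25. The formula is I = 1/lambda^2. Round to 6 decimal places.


Fisher information for exponential: I(lambda) = 1/lambda^2.
lambda = 25, lambda^2 = 625.
I = 1/625 = 0.001600

0.001600


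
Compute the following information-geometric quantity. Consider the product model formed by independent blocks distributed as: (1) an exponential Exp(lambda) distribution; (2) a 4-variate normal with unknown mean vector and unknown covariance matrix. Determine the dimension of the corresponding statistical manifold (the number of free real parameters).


The dimension of a statistical manifold equals the number of free
(independent) real parameters of the model. For a product of independent
blocks the parameter counts add.
- exponential (lambda): 1.
- 4-variate normal: 4 (mean) + 4*5/2 = 10 (symmetric covariance) = 14.
Total = 1 + 14 = 15.
Dimension = 15

15


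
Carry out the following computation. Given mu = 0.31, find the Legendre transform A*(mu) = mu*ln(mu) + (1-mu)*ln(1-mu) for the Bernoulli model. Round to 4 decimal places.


Legendre transform for Bernoulli:
A*(mu) = mu*log(mu) + (1-mu)*log(1-mu).
mu = 0.31, 1-mu = 0.69.
mu*log(mu) = 0.31*log(0.31) = -0.363067.
(1-mu)*log(1-mu) = 0.69*log(0.69) = -0.256034.
A* = -0.363067 + -0.256034 = -0.6191

-0.6191


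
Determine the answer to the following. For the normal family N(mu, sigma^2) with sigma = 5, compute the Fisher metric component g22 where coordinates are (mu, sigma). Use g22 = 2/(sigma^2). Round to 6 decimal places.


For the 2-parameter normal family, the Fisher metric has:
  g11 = 1/sigma^2, g22 = 2/sigma^2.
sigma = 5, sigma^2 = 25.
g22 = 0.080000

0.080000


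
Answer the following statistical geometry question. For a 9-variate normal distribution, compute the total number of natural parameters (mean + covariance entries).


Exponential family dimension calculation:
For 9-dim MVN: mean has 9 params, covariance has 9*10/2 = 45 unique entries.
Total dim = 9 + 45 = 54.

54


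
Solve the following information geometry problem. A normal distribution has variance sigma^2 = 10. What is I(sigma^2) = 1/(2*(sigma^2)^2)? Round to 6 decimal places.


Fisher information for variance: I(sigma^2) = 1/(2*sigma^4).
sigma^2 = 10, so sigma^4 = 100.
I = 1/(2*100) = 1/200 = 0.005000

0.005000


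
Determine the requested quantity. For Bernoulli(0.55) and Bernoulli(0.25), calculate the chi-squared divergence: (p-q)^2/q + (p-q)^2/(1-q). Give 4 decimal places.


Chi-squared divergence between Bernoulli distributions:
chi^2 = (p-q)^2/q + (p-q)^2/(1-q).
p = 0.55, q = 0.25, p-q = 0.3.
(p-q)^2 = 0.09.
term1 = 0.09/0.25 = 0.36.
term2 = 0.09/0.75 = 0.12.
chi^2 = 0.36 + 0.12 = 0.4800

0.4800


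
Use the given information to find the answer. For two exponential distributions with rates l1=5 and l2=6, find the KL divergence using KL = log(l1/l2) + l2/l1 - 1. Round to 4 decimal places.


KL divergence for exponential family:
KL = log(l1/l2) + l2/l1 - 1.
log(5/6) = -0.182322.
6/5 = 1.2.
KL = -0.182322 + 1.2 - 1 = 0.0177

0.0177


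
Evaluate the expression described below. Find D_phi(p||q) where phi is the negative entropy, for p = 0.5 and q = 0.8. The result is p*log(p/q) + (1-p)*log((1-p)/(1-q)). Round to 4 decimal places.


Bregman divergence with negative entropy generator:
D = p*log(p/q) + (1-p)*log((1-p)/(1-q)).
p = 0.5, q = 0.8.
p*log(p/q) = 0.5*log(0.5/0.8) = -0.235002.
(1-p)*log((1-p)/(1-q)) = 0.5*log(0.5/0.2) = 0.458145.
D = -0.235002 + 0.458145 = 0.2231

0.2231


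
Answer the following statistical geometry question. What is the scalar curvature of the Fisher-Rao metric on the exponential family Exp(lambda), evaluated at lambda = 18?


This family has a single free parameter, so its statistical manifold
is 1-dimensional. The Riemann curvature tensor of any 1-dimensional
Riemannian manifold vanishes identically, so R = 0.

0


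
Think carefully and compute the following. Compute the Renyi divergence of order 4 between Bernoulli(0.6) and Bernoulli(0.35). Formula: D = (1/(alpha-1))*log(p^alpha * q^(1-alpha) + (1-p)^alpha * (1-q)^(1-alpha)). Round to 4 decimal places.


Renyi divergence of order alpha between Bernoulli distributions:
D = (1/(alpha-1))*log(p^alpha * q^(1-alpha) + (1-p)^alpha * (1-q)^(1-alpha)).
alpha = 4, p = 0.6, q = 0.35.
p^alpha * q^(1-alpha) = 0.6^4 * 0.35^-3 = 3.022741.
(1-p)^alpha * (1-q)^(1-alpha) = 0.4^4 * 0.65^-3 = 0.093218.
sum = 3.022741 + 0.093218 = 3.115959.
D = (1/3)*log(3.115959) = 0.3788

0.3788


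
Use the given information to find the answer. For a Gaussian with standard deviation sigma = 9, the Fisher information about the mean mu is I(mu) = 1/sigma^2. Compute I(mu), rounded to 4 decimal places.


The Fisher information for the mean of a normal distribution is I(mu) = 1/sigma^2.
sigma = 9, so sigma^2 = 81.
I(mu) = 1/81 = 0.0123

0.0123


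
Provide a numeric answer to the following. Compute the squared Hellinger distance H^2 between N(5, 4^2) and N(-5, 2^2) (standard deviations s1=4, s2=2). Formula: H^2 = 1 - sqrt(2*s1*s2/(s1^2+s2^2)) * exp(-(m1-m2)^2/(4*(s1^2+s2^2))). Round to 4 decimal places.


Squared Hellinger distance for Gaussians:
H^2 = 1 - sqrt(2*s1*s2/(s1^2+s2^2)) * exp(-(m1-m2)^2/(4*(s1^2+s2^2))).
s1^2 = 16, s2^2 = 4, s1^2+s2^2 = 20.
sqrt(2*4*2/(20)) = 0.894427.
(m1-m2)^2 = (10)^2 = 100.
exp(-100/(4*20)) = exp(-1.25) = 0.286505.
H^2 = 1 - 0.894427*0.286505 = 0.7437

0.7437


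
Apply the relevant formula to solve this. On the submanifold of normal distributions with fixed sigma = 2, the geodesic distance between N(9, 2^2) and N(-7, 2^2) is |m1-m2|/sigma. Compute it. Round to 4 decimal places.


On the fixed-variance normal subfamily, geodesic distance = |m1-m2|/sigma.
|9 - -7| = 16.
sigma = 2.
d = 16/2 = 8.0000

8.0000


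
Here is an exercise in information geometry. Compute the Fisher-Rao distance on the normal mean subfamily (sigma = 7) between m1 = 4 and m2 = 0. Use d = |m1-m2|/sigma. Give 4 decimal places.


On the fixed-variance normal subfamily, geodesic distance = |m1-m2|/sigma.
|4 - 0| = 4.
sigma = 7.
d = 4/7 = 0.5714

0.5714


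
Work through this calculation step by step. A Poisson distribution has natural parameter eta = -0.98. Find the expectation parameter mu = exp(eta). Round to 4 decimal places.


Expectation parameter for Poisson exponential family:
mu = exp(eta).
eta = -0.98.
mu = exp(-0.98) = 0.3753

0.3753


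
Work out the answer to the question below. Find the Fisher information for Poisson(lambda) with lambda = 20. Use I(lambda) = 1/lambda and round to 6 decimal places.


Fisher information for Poisson: I(lambda) = 1/lambda.
lambda = 20.
I(lambda) = 1/20 = 0.050000

0.050000


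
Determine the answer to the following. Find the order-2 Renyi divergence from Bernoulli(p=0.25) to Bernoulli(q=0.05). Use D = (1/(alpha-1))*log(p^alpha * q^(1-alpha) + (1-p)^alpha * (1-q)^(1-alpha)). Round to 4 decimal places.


Renyi divergence of order alpha between Bernoulli distributions:
D = (1/(alpha-1))*log(p^alpha * q^(1-alpha) + (1-p)^alpha * (1-q)^(1-alpha)).
alpha = 2, p = 0.25, q = 0.05.
p^alpha * q^(1-alpha) = 0.25^2 * 0.05^-1 = 1.25.
(1-p)^alpha * (1-q)^(1-alpha) = 0.75^2 * 0.95^-1 = 0.592105.
sum = 1.25 + 0.592105 = 1.842105.
D = (1/1)*log(1.842105) = 0.6109

0.6109


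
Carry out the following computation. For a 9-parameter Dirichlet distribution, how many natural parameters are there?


Exponential family dimension calculation:
Dirichlet with 9 components has 9 natural parameters.

9


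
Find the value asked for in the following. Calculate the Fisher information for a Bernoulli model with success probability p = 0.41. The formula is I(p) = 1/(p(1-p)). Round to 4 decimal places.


For Bernoulli(p), Fisher information is I(p) = 1/(p*(1-p)).
p = 0.41, 1-p = 0.59.
p*(1-p) = 0.2419.
I(p) = 1/0.2419 = 4.1339

4.1339


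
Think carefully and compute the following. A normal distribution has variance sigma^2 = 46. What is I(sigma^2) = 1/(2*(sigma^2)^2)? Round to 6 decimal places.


Fisher information for variance: I(sigma^2) = 1/(2*sigma^4).
sigma^2 = 46, so sigma^4 = 2116.
I = 1/(2*2116) = 1/4232 = 0.000236

0.000236


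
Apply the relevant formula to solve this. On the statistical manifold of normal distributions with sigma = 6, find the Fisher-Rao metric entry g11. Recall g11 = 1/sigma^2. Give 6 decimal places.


For the 2-parameter normal family, the Fisher metric has:
  g11 = 1/sigma^2, g22 = 2/sigma^2.
sigma = 6, sigma^2 = 36.
g11 = 0.027778

0.027778


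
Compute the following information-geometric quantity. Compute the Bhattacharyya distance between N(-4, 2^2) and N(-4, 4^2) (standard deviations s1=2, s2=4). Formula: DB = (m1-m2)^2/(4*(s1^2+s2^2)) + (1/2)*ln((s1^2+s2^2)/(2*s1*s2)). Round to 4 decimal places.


Bhattacharyya distance between two Gaussians:
DB = (m1-m2)^2/(4*(s1^2+s2^2)) + (1/2)*ln((s1^2+s2^2)/(2*s1*s2)).
(m1-m2)^2 = (0)^2 = 0.
s1^2+s2^2 = 4 + 16 = 20.
term1 = 0/80 = 0.0.
term2 = 0.5*ln(20/16.0) = 0.111572.
DB = 0.0 + 0.111572 = 0.1116

0.1116


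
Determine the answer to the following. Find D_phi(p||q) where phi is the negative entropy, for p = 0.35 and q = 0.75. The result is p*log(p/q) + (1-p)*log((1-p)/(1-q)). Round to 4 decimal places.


Bregman divergence with negative entropy generator:
D = p*log(p/q) + (1-p)*log((1-p)/(1-q)).
p = 0.35, q = 0.75.
p*log(p/q) = 0.35*log(0.35/0.75) = -0.266749.
(1-p)*log((1-p)/(1-q)) = 0.65*log(0.65/0.25) = 0.621082.
D = -0.266749 + 0.621082 = 0.3543

0.3543


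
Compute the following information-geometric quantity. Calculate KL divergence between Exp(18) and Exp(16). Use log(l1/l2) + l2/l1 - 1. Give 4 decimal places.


KL divergence for exponential family:
KL = log(l1/l2) + l2/l1 - 1.
log(18/16) = 0.117783.
16/18 = 0.888889.
KL = 0.117783 + 0.888889 - 1 = 0.0067

0.0067


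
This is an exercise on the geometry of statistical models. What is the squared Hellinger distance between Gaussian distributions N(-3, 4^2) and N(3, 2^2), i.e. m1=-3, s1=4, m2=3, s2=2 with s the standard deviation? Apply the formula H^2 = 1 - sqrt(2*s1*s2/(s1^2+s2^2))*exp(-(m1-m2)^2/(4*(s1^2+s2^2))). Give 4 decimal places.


Squared Hellinger distance for Gaussians:
H^2 = 1 - sqrt(2*s1*s2/(s1^2+s2^2)) * exp(-(m1-m2)^2/(4*(s1^2+s2^2))).
s1^2 = 16, s2^2 = 4, s1^2+s2^2 = 20.
sqrt(2*4*2/(20)) = 0.894427.
(m1-m2)^2 = (-6)^2 = 36.
exp(-36/(4*20)) = exp(-0.45) = 0.637628.
H^2 = 1 - 0.894427*0.637628 = 0.4297

0.4297


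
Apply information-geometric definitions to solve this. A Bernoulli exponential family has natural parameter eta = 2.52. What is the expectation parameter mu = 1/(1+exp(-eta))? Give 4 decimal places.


Dual coordinate (expectation parameter) for Bernoulli:
mu = 1/(1+exp(-eta)).
eta = 2.52.
exp(-eta) = exp(-2.52) = 0.08046.
mu = 1/(1+0.08046) = 0.9255

0.9255


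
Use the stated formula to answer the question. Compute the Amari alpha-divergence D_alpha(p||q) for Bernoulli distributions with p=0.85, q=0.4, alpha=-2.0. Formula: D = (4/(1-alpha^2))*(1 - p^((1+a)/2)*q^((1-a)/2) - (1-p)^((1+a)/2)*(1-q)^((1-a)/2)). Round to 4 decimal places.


Amari alpha-divergence:
D = (4/(1-alpha^2))*(1 - p^((1+a)/2)*q^((1-a)/2) - (1-p)^((1+a)/2)*(1-q)^((1-a)/2)).
alpha = -2.0, p = 0.85, q = 0.4.
e1 = (1+alpha)/2 = -0.5, e2 = (1-alpha)/2 = 1.5.
t1 = p^e1 * q^e2 = 0.85^-0.5 * 0.4^1.5 = 0.274398.
t2 = (1-p)^e1 * (1-q)^e2 = 0.15^-0.5 * 0.6^1.5 = 1.2.
4/(1-alpha^2) = -1.333333.
D = -1.333333*(1 - 0.274398 - 1.2) = 0.6325

0.6325


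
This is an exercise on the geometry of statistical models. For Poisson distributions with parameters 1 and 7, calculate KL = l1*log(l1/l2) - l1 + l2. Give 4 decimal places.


KL divergence for Poisson:
KL = l1*log(l1/l2) - l1 + l2.
l1 = 1, l2 = 7.
log(1/7) = -1.94591.
l1*log(l1/l2) = 1 * -1.94591 = -1.94591.
KL = -1.94591 - 1 + 7 = 4.0541

4.0541


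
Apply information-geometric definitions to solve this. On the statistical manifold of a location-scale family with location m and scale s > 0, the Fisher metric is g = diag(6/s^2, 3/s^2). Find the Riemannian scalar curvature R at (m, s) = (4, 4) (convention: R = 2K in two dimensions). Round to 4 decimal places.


The metric has the form g = (A dm^2 + B ds^2)/s^2 with A = 6, B = 3.
Substitute u = sqrt(A/B)*m: g = B*(du^2 + ds^2)/s^2, i.e. B times the
Poincare upper half-plane metric, which has constant Gaussian curvature -1.
Scaling a 2D metric by a constant c divides the Gaussian curvature by c,
so K = -1/B = -1/(3) = -0.3333 everywhere (the point (m, s) = (4, 4) is irrelevant:
the curvature is constant).
Scalar curvature in dimension 2: R = 2K = -2/(3) = -0.6667.

-0.6667


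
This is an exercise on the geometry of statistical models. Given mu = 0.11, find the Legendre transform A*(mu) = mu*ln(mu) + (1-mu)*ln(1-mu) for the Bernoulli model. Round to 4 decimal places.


Legendre transform for Bernoulli:
A*(mu) = mu*log(mu) + (1-mu)*log(1-mu).
mu = 0.11, 1-mu = 0.89.
mu*log(mu) = 0.11*log(0.11) = -0.2428.
(1-mu)*log(1-mu) = 0.89*log(0.89) = -0.103715.
A* = -0.2428 + -0.103715 = -0.3465

-0.3465


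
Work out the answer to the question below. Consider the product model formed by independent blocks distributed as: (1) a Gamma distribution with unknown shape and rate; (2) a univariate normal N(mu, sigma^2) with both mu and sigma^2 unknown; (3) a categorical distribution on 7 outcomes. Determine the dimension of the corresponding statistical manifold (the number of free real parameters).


The dimension of a statistical manifold equals the number of free
(independent) real parameters of the model. For a product of independent
blocks the parameter counts add.
- Gamma (shape, rate): 2.
- normal (mu, sigma^2): 2.
- categorical on 7 outcomes (probabilities sum to 1): 7-1 = 6.
Total = 2 + 2 + 6 = 10.
Dimension = 10

10


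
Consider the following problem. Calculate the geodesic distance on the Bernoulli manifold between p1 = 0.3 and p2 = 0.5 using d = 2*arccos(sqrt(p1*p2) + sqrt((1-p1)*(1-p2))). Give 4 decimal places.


Geodesic distance on Bernoulli manifold:
d(p1,p2) = 2*arccos(sqrt(p1*p2) + sqrt((1-p1)*(1-p2))).
sqrt(p1*p2) = sqrt(0.3*0.5) = 0.387298.
sqrt((1-p1)*(1-p2)) = sqrt(0.7*0.5) = 0.591608.
arg = 0.387298 + 0.591608 = 0.978906.
d = 2*arccos(0.978906) = 0.4115

0.4115


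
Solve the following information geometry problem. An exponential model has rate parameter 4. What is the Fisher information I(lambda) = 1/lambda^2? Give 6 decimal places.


Fisher information for exponential: I(lambda) = 1/lambda^2.
lambda = 4, lambda^2 = 16.
I = 1/16 = 0.062500

0.062500


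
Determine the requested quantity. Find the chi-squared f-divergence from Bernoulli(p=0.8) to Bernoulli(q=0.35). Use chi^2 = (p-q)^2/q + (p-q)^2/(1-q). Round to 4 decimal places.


Chi-squared divergence between Bernoulli distributions:
chi^2 = (p-q)^2/q + (p-q)^2/(1-q).
p = 0.8, q = 0.35, p-q = 0.45.
(p-q)^2 = 0.2025.
term1 = 0.2025/0.35 = 0.578571.
term2 = 0.2025/0.65 = 0.311538.
chi^2 = 0.578571 + 0.311538 = 0.8901

0.8901


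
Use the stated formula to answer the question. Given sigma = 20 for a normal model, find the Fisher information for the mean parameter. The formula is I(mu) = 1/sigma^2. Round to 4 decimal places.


The Fisher information for the mean of a normal distribution is I(mu) = 1/sigma^2.
sigma = 20, so sigma^2 = 400.
I(mu) = 1/400 = 0.0025

0.0025


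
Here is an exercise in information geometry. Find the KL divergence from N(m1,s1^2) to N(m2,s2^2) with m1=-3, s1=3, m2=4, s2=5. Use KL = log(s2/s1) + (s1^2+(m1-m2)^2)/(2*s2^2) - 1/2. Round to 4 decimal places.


KL divergence between normal distributions:
KL = log(s2/s1) + (s1^2 + (m1-m2)^2)/(2*s2^2) - 1/2.
log(5/3) = 0.510826.
(3^2 + (-3-4)^2)/(2*5^2) = (9 + 49)/50 = 1.16.
KL = 0.510826 + 1.16 - 0.5 = 1.1708

1.1708


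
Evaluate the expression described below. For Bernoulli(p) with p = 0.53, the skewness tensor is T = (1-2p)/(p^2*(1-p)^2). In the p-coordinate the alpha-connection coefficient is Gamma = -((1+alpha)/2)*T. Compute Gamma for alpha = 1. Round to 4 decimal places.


Skewness (Amari-Chentsov) tensor: T = (1-2p)/(p^2*(1-p)^2).
p = 0.53, 1-2p = -0.06, p^2 = 0.2809, (1-p)^2 = 0.2209.
T = -0.06/(0.2809 * 0.2209) = -0.96695.
In the p-coordinate, Gamma^(alpha) = Gamma^(0) - (alpha/2)*T with Gamma^(0) = (1/2)*g'(p) = -T/2,
so Gamma^(alpha) = -((1+alpha)/2)*T.
alpha = 1, -(1+alpha)/2 = -1.0.
Gamma = -1.0 * -0.96695 = 0.9669

0.9669


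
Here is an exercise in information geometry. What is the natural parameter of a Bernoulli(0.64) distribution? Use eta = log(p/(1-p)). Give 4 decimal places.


Natural parameter for Bernoulli: eta = log(p/(1-p)).
p = 0.64, 1-p = 0.36.
p/(1-p) = 1.777778.
eta = log(1.777778) = 0.5754

0.5754


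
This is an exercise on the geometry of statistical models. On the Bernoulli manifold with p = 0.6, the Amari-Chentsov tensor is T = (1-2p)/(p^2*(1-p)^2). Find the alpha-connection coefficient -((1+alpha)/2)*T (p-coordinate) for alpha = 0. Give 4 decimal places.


Skewness (Amari-Chentsov) tensor: T = (1-2p)/(p^2*(1-p)^2).
p = 0.6, 1-2p = -0.2, p^2 = 0.36, (1-p)^2 = 0.16.
T = -0.2/(0.36 * 0.16) = -3.472222.
In the p-coordinate, Gamma^(alpha) = Gamma^(0) - (alpha/2)*T with Gamma^(0) = (1/2)*g'(p) = -T/2,
so Gamma^(alpha) = -((1+alpha)/2)*T.
alpha = 0, -(1+alpha)/2 = -0.5.
Gamma = -0.5 * -3.472222 = 1.7361

1.7361


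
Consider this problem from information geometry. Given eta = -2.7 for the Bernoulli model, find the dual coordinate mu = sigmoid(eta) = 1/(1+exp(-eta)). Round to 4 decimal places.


Dual coordinate (expectation parameter) for Bernoulli:
mu = 1/(1+exp(-eta)).
eta = -2.7.
exp(-eta) = exp(2.7) = 14.879732.
mu = 1/(1+14.879732) = 0.0630

0.0630


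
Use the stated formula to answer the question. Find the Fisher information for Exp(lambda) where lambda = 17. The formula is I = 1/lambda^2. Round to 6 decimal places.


Fisher information for exponential: I(lambda) = 1/lambda^2.
lambda = 17, lambda^2 = 289.
I = 1/289 = 0.003460

0.003460


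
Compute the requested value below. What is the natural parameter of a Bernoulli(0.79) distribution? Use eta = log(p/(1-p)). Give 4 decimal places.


Natural parameter for Bernoulli: eta = log(p/(1-p)).
p = 0.79, 1-p = 0.21.
p/(1-p) = 3.761905.
eta = log(3.761905) = 1.3249

1.3249


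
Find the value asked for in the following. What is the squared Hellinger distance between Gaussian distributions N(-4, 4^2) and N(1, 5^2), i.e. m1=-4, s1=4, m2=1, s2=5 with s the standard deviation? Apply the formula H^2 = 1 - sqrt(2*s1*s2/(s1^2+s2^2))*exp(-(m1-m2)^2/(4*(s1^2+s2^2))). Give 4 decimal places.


Squared Hellinger distance for Gaussians:
H^2 = 1 - sqrt(2*s1*s2/(s1^2+s2^2)) * exp(-(m1-m2)^2/(4*(s1^2+s2^2))).
s1^2 = 16, s2^2 = 25, s1^2+s2^2 = 41.
sqrt(2*4*5/(41)) = 0.98773.
(m1-m2)^2 = (-5)^2 = 25.
exp(-25/(4*41)) = exp(-0.152439) = 0.858611.
H^2 = 1 - 0.98773*0.858611 = 0.1519

0.1519


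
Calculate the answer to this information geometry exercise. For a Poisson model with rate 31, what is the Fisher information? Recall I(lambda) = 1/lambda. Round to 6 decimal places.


Fisher information for Poisson: I(lambda) = 1/lambda.
lambda = 31.
I(lambda) = 1/31 = 0.032258

0.032258


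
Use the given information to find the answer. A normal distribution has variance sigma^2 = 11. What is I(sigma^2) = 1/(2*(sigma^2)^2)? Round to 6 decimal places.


Fisher information for variance: I(sigma^2) = 1/(2*sigma^4).
sigma^2 = 11, so sigma^4 = 121.
I = 1/(2*121) = 1/242 = 0.004132

0.004132


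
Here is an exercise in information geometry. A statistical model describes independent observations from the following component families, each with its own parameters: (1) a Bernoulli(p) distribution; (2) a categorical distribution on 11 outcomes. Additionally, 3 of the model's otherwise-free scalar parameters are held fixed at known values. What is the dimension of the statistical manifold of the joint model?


The dimension of a statistical manifold equals the number of free
(independent) real parameters of the model. For a product of independent
blocks the parameter counts add.
- Bernoulli (p): 1.
- categorical on 11 outcomes (probabilities sum to 1): 11-1 = 10.
Total = 1 + 10 = 11.
3 parameter(s) fixed at known values: 11 - 3 = 8.
Dimension = 8

8


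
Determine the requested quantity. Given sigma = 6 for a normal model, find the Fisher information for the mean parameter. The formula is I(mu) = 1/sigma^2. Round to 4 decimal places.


The Fisher information for the mean of a normal distribution is I(mu) = 1/sigma^2.
sigma = 6, so sigma^2 = 36.
I(mu) = 1/36 = 0.0278

0.0278


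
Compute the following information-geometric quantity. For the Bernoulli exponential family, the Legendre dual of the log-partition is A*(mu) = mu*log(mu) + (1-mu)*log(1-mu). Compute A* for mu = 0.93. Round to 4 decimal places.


Legendre transform for Bernoulli:
A*(mu) = mu*log(mu) + (1-mu)*log(1-mu).
mu = 0.93, 1-mu = 0.07.
mu*log(mu) = 0.93*log(0.93) = -0.067491.
(1-mu)*log(1-mu) = 0.07*log(0.07) = -0.186148.
A* = -0.067491 + -0.186148 = -0.2536

-0.2536


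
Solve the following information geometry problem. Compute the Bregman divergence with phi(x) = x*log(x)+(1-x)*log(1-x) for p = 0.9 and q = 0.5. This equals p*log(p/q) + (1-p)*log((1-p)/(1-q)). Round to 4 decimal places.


Bregman divergence with negative entropy generator:
D = p*log(p/q) + (1-p)*log((1-p)/(1-q)).
p = 0.9, q = 0.5.
p*log(p/q) = 0.9*log(0.9/0.5) = 0.529008.
(1-p)*log((1-p)/(1-q)) = 0.1*log(0.1/0.5) = -0.160944.
D = 0.529008 + -0.160944 = 0.3681

0.3681


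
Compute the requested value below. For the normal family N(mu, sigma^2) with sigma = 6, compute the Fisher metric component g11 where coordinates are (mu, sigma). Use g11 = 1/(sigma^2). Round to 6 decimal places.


For the 2-parameter normal family, the Fisher metric has:
  g11 = 1/sigma^2, g22 = 2/sigma^2.
sigma = 6, sigma^2 = 36.
g11 = 0.027778

0.027778


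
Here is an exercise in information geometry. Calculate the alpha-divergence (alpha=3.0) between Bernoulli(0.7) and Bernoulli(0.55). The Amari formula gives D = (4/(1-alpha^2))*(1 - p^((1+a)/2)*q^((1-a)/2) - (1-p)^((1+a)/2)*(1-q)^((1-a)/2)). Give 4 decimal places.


Amari alpha-divergence:
D = (4/(1-alpha^2))*(1 - p^((1+a)/2)*q^((1-a)/2) - (1-p)^((1+a)/2)*(1-q)^((1-a)/2)).
alpha = 3.0, p = 0.7, q = 0.55.
e1 = (1+alpha)/2 = 2.0, e2 = (1-alpha)/2 = -1.0.
t1 = p^e1 * q^e2 = 0.7^2.0 * 0.55^-1.0 = 0.890909.
t2 = (1-p)^e1 * (1-q)^e2 = 0.3^2.0 * 0.45^-1.0 = 0.2.
4/(1-alpha^2) = -0.5.
D = -0.5*(1 - 0.890909 - 0.2) = 0.0455

0.0455
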